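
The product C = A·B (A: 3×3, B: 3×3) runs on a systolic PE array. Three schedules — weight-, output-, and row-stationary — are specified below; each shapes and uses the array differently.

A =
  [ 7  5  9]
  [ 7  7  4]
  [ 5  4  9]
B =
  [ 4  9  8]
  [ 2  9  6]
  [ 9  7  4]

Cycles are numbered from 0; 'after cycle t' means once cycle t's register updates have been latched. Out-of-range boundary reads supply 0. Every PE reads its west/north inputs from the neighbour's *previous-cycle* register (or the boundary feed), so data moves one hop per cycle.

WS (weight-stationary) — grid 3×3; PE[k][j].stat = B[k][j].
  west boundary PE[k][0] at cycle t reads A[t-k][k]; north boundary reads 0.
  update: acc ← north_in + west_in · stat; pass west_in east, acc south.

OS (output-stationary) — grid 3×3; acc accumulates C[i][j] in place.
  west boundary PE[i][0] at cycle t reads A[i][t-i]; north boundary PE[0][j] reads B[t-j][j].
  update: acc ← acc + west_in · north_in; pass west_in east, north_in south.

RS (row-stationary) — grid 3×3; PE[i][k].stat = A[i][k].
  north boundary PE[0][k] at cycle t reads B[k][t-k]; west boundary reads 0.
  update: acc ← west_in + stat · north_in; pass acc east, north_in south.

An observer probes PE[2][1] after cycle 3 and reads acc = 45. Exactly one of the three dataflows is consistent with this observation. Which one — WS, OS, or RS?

— WS: 3×3; PE[2][1] trace:
  after 0 — PE[2][1] acc=0, pass-E 0, pass-S 0
  after 1 — PE[2][1] acc=0, pass-E 0, pass-S 0
  after 2 — PE[2][1] acc=0, pass-E 0, pass-S 0
  after 3 — PE[2][1] acc=171, pass-E 9, pass-S 171
— OS: 3×3; PE[2][1] trace:
  after 0 — PE[2][1] acc=0, pass-E 0, pass-S 0
  after 1 — PE[2][1] acc=0, pass-E 0, pass-S 0
  after 2 — PE[2][1] acc=0, pass-E 0, pass-S 0
  after 3 — PE[2][1] acc=45, pass-E 5, pass-S 9
— RS: 3×3; PE[2][1] trace:
  after 0 — PE[2][1] acc=0, pass-E 0, pass-S 0
  after 1 — PE[2][1] acc=0, pass-E 0, pass-S 0
  after 2 — PE[2][1] acc=0, pass-E 0, pass-S 0
  after 3 — PE[2][1] acc=28, pass-E 28, pass-S 2

dataflow = OS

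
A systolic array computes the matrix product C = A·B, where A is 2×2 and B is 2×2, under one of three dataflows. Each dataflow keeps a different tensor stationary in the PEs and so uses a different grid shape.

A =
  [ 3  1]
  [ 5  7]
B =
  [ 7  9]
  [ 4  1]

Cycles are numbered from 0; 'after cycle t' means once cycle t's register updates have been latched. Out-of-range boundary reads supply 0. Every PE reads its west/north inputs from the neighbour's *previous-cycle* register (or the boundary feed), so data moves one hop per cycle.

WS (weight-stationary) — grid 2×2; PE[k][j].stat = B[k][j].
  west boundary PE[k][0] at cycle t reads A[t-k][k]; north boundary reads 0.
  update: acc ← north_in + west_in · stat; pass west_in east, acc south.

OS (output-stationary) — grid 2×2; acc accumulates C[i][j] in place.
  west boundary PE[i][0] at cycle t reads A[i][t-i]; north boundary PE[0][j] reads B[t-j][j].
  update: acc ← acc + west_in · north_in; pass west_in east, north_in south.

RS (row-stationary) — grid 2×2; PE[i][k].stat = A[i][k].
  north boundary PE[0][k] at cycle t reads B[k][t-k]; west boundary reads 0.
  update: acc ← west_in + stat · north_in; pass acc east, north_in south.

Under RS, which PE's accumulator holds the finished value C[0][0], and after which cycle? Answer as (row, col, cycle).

RS — PE[0][1] is where C[0][0] collects:
  after 0 — PE[0][1] acc=0, pass-E 0, pass-S 0
  after 1 — PE[0][1] acc=25, pass-E 25, pass-S 4

(row, col, cycle) = (0, 1, 1)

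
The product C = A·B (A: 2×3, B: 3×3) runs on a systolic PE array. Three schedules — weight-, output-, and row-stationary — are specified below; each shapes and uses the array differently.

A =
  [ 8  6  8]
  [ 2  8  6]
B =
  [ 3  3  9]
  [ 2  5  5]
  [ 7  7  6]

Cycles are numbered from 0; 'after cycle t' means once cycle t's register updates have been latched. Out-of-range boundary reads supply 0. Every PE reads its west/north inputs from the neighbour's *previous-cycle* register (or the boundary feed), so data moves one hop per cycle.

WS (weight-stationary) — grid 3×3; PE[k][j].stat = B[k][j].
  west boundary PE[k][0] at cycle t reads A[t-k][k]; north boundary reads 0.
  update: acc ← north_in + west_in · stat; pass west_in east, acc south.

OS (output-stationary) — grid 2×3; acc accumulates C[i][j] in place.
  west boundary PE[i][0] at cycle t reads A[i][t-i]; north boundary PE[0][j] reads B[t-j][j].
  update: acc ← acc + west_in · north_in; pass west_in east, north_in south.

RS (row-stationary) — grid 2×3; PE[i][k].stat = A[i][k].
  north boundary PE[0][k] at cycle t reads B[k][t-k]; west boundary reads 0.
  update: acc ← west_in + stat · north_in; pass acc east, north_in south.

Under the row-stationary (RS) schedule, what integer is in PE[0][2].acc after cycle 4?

PE[0][2].acc = 150

RS (2×3). Following PE[0][2] plus its west/north inputs:
  t=0 PE[0][1]: acc=0 h=0 v=0
  t=0 PE[0][2]: acc=0 h=0 v=0
  t=1 PE[0][1]: acc=36 h=36 v=2
  t=1 PE[0][2]: acc=0 h=0 v=0
  t=2 PE[0][1]: acc=54 h=54 v=5
  t=2 PE[0][2]: acc=92 h=92 v=7
  t=3 PE[0][1]: acc=102 h=102 v=5
  t=3 PE[0][2]: acc=110 h=110 v=7
  t=4 PE[0][1]: acc=0 h=0 v=0
  t=4 PE[0][2]: acc=150 h=150 v=6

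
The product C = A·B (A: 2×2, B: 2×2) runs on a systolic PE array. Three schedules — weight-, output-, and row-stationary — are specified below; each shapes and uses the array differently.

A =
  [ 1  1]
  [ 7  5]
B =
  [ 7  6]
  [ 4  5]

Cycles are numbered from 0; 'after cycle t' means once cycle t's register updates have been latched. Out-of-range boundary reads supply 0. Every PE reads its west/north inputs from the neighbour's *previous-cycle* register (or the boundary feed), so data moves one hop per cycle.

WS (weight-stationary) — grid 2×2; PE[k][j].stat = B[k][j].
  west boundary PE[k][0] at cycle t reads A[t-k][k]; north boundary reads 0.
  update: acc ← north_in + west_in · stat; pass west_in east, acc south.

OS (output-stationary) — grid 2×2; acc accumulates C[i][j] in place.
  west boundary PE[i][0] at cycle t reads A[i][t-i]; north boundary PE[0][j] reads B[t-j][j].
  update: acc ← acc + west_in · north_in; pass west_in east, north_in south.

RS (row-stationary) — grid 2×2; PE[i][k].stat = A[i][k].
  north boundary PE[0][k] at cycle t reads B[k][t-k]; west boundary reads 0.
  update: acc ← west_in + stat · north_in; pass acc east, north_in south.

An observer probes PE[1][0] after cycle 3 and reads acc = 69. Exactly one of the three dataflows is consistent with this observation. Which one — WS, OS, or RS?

— WS: 2×2; PE[1][0] trace:
  t=0 PE[1][0]: acc=0 h=0 v=0
  t=1 PE[1][0]: acc=11 h=1 v=11
  t=2 PE[1][0]: acc=69 h=5 v=69
  t=3 PE[1][0]: acc=0 h=0 v=0
— OS: 2×2; PE[1][0] trace:
  t=0 PE[1][0]: acc=0 h=0 v=0
  t=1 PE[1][0]: acc=49 h=7 v=7
  t=2 PE[1][0]: acc=69 h=5 v=4
  t=3 PE[1][0]: acc=69 h=0 v=0
— RS: 2×2; PE[1][0] trace:
  t=0 PE[1][0]: acc=0 h=0 v=0
  t=1 PE[1][0]: acc=49 h=49 v=7
  t=2 PE[1][0]: acc=42 h=42 v=6
  t=3 PE[1][0]: acc=0 h=0 v=0

dataflow = OS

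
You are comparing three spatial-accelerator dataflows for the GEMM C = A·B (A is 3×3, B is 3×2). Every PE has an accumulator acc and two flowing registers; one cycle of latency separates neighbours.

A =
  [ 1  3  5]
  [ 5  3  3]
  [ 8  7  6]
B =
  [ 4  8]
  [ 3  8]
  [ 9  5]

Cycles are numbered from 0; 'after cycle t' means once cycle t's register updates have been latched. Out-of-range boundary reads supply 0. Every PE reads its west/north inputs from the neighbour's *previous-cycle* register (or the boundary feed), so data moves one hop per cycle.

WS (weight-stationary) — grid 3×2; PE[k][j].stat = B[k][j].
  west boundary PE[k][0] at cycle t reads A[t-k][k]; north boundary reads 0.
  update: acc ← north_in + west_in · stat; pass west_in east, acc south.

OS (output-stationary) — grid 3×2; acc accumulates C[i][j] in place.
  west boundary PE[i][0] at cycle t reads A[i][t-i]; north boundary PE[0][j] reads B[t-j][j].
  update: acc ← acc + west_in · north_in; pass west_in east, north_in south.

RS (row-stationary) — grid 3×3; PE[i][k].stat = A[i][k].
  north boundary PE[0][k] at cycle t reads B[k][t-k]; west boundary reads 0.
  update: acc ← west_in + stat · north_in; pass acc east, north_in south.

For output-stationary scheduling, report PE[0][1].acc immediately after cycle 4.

Tracing OS — 3×2 array, target PE[0][1]:
  [0] (0,0) acc=4 (h:1 v:4)
  [0] (0,1) acc=0 (h:0 v:0)
  [1] (0,0) acc=13 (h:3 v:3)
  [1] (0,1) acc=8 (h:1 v:8)
  [2] (0,0) acc=58 (h:5 v:9)
  [2] (0,1) acc=32 (h:3 v:8)
  [3] (0,0) acc=58 (h:0 v:0)
  [3] (0,1) acc=57 (h:5 v:5)
  [4] (0,0) acc=58 (h:0 v:0)
  [4] (0,1) acc=57 (h:0 v:0)

PE[0][1].acc = 57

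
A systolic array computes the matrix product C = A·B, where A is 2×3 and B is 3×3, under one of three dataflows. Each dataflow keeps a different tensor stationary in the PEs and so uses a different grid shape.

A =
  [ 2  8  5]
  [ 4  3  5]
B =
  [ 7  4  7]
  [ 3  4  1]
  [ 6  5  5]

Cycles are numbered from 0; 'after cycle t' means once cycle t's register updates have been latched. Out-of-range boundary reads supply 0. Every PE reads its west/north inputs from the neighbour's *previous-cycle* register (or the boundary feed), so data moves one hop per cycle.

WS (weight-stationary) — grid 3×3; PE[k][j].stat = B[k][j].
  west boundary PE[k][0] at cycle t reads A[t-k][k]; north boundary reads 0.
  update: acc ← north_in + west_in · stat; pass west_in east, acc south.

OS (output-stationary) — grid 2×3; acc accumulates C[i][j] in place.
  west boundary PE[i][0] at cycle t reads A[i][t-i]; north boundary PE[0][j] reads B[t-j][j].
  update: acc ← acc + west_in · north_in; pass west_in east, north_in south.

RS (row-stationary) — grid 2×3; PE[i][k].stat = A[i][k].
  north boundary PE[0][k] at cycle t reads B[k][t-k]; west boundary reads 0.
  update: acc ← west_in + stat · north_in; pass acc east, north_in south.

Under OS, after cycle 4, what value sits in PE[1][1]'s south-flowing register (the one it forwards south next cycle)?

register = 5

OS 2×3: PE[1][1] cycle-by-cycle (with neighbour feeds):
  0: (0,1).acc=0  regs=<0,0>
  0: (1,0).acc=0  regs=<0,0>
  0: (1,1).acc=0  regs=<0,0>
  1: (0,1).acc=8  regs=<2,4>
  1: (1,0).acc=28  regs=<4,7>
  1: (1,1).acc=0  regs=<0,0>
  2: (0,1).acc=40  regs=<8,4>
  2: (1,0).acc=37  regs=<3,3>
  2: (1,1).acc=16  regs=<4,4>
  3: (0,1).acc=65  regs=<5,5>
  3: (1,0).acc=67  regs=<5,6>
  3: (1,1).acc=28  regs=<3,4>
  4: (0,1).acc=65  regs=<0,0>
  4: (1,0).acc=67  regs=<0,0>
  4: (1,1).acc=53  regs=<5,5>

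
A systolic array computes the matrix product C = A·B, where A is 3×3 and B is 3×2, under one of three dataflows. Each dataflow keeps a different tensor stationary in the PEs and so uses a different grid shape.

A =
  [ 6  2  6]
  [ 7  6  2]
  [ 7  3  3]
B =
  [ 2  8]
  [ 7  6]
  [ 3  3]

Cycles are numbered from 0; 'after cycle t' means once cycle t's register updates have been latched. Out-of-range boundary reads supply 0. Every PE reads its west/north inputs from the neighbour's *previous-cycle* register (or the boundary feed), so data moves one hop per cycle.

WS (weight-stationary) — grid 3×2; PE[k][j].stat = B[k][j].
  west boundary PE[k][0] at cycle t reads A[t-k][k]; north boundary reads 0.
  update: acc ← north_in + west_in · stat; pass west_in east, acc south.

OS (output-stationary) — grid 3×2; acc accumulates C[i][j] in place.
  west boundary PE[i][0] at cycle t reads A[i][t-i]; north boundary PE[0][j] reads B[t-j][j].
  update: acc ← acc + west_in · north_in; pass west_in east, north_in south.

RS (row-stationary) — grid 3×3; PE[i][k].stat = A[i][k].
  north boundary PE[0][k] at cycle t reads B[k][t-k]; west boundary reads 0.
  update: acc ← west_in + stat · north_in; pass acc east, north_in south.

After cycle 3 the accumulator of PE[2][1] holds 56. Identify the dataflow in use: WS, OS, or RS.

— WS: 3×2; PE[2][1] trace:
  after 0 — PE[2][1] acc=0, pass-E 0, pass-S 0
  after 1 — PE[2][1] acc=0, pass-E 0, pass-S 0
  after 2 — PE[2][1] acc=0, pass-E 0, pass-S 0
  after 3 — PE[2][1] acc=78, pass-E 6, pass-S 78
— OS: 3×2; PE[2][1] trace:
  after 0 — PE[2][1] acc=0, pass-E 0, pass-S 0
  after 1 — PE[2][1] acc=0, pass-E 0, pass-S 0
  after 2 — PE[2][1] acc=0, pass-E 0, pass-S 0
  after 3 — PE[2][1] acc=56, pass-E 7, pass-S 8
— RS: 3×3; PE[2][1] trace:
  after 0 — PE[2][1] acc=0, pass-E 0, pass-S 0
  after 1 — PE[2][1] acc=0, pass-E 0, pass-S 0
  after 2 — PE[2][1] acc=0, pass-E 0, pass-S 0
  after 3 — PE[2][1] acc=35, pass-E 35, pass-S 7

dataflow = OS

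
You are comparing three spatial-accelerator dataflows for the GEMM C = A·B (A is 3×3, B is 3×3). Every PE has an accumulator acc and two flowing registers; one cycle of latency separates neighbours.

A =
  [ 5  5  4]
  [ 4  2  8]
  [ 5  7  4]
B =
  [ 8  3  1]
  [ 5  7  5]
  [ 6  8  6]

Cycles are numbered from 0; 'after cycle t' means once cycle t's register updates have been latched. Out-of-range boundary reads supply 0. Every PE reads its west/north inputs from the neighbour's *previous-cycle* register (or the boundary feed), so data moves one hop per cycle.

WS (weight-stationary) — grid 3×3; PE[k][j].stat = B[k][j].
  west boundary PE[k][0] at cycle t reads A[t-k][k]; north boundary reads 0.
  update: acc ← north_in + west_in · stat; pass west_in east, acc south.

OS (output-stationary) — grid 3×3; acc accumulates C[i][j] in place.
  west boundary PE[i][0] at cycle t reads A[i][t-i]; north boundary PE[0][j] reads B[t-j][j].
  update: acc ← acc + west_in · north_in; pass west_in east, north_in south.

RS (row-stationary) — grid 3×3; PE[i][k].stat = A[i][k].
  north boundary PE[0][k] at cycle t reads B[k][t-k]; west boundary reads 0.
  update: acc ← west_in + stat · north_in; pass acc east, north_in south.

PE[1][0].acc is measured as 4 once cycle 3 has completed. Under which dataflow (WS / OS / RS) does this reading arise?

WS (3×3 grid), PE[1][0]:
  t=0 PE[1][0]: acc=0 h=0 v=0
  t=1 PE[1][0]: acc=65 h=5 v=65
  t=2 PE[1][0]: acc=42 h=2 v=42
  t=3 PE[1][0]: acc=75 h=7 v=75
OS (3×3 grid), PE[1][0]:
  t=0 PE[1][0]: acc=0 h=0 v=0
  t=1 PE[1][0]: acc=32 h=4 v=8
  t=2 PE[1][0]: acc=42 h=2 v=5
  t=3 PE[1][0]: acc=90 h=8 v=6
RS (3×3 grid), PE[1][0]:
  t=0 PE[1][0]: acc=0 h=0 v=0
  t=1 PE[1][0]: acc=32 h=32 v=8
  t=2 PE[1][0]: acc=12 h=12 v=3
  t=3 PE[1][0]: acc=4 h=4 v=1

dataflow = RS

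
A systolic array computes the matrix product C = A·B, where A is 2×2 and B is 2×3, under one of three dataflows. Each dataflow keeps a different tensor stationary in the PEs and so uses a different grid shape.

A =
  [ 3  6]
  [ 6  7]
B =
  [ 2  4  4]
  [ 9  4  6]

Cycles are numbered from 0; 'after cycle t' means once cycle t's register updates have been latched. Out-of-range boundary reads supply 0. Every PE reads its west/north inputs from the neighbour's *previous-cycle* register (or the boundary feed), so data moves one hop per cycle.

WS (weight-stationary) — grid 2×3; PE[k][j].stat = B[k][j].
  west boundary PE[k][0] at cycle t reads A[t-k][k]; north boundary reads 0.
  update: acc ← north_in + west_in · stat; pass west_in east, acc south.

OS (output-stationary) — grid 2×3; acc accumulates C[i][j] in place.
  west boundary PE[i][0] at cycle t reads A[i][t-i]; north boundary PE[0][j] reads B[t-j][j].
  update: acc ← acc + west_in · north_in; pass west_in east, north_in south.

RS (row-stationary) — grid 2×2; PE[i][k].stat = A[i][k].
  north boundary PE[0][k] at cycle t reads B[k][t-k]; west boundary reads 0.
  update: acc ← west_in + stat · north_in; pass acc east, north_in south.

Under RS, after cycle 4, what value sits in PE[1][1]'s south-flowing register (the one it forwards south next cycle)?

register = 6

Tracing RS — 2×2 array, target PE[1][1]:
  @0  [0,1]  acc 0  |  →0  ↓0
  @0  [1,0]  acc 0  |  →0  ↓0
  @0  [1,1]  acc 0  |  →0  ↓0
  @1  [0,1]  acc 60  |  →60  ↓9
  @1  [1,0]  acc 12  |  →12  ↓2
  @1  [1,1]  acc 0  |  →0  ↓0
  @2  [0,1]  acc 36  |  →36  ↓4
  @2  [1,0]  acc 24  |  →24  ↓4
  @2  [1,1]  acc 75  |  →75  ↓9
  @3  [0,1]  acc 48  |  →48  ↓6
  @3  [1,0]  acc 24  |  →24  ↓4
  @3  [1,1]  acc 52  |  →52  ↓4
  @4  [0,1]  acc 0  |  →0  ↓0
  @4  [1,0]  acc 0  |  →0  ↓0
  @4  [1,1]  acc 66  |  →66  ↓6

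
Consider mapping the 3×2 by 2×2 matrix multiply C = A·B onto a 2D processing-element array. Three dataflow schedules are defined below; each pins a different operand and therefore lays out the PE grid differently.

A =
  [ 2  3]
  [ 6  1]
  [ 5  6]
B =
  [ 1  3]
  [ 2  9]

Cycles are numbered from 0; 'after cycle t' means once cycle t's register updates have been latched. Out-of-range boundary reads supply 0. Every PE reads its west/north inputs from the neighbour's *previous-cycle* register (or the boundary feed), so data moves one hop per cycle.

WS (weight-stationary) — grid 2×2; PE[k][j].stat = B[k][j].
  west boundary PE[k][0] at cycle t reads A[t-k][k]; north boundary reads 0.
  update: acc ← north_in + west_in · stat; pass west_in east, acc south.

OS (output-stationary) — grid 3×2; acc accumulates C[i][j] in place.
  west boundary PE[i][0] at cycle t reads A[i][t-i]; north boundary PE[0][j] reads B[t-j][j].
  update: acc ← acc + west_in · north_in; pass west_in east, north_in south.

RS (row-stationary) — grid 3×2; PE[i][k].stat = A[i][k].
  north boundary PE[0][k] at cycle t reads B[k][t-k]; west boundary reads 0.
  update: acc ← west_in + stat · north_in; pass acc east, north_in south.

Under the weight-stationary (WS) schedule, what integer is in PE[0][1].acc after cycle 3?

PE[0][1].acc = 15

WS 2×2: PE[0][1] cycle-by-cycle (with neighbour feeds):
  c0 r0c0: 2 / 2 / 2
  c0 r0c1: 0 / 0 / 0
  c1 r0c0: 6 / 6 / 6
  c1 r0c1: 6 / 2 / 6
  c2 r0c0: 5 / 5 / 5
  c2 r0c1: 18 / 6 / 18
  c3 r0c0: 0 / 0 / 0
  c3 r0c1: 15 / 5 / 15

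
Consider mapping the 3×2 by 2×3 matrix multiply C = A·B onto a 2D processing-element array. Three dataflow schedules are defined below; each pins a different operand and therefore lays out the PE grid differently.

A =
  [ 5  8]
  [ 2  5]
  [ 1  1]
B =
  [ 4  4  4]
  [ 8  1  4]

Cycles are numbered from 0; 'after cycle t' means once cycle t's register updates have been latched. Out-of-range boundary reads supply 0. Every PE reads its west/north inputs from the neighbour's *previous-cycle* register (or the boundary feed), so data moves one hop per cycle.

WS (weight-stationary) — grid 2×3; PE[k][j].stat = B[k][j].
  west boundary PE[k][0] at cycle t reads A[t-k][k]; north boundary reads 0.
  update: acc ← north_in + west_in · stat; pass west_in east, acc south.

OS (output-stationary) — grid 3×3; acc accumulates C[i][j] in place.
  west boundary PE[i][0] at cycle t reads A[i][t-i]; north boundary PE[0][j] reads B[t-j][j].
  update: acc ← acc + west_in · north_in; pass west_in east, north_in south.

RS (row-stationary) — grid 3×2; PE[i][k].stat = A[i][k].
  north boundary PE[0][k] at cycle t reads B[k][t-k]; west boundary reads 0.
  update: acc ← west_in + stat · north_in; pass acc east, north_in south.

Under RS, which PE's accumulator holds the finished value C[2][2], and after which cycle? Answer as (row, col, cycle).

Under RS, C[2][2] lands at PE[2][1]:
  [0] (2,1) acc=0 (h:0 v:0)
  [1] (2,1) acc=0 (h:0 v:0)
  [2] (2,1) acc=0 (h:0 v:0)
  [3] (2,1) acc=12 (h:12 v:8)
  [4] (2,1) acc=5 (h:5 v:1)
  [5] (2,1) acc=8 (h:8 v:4)

(row, col, cycle) = (2, 1, 5)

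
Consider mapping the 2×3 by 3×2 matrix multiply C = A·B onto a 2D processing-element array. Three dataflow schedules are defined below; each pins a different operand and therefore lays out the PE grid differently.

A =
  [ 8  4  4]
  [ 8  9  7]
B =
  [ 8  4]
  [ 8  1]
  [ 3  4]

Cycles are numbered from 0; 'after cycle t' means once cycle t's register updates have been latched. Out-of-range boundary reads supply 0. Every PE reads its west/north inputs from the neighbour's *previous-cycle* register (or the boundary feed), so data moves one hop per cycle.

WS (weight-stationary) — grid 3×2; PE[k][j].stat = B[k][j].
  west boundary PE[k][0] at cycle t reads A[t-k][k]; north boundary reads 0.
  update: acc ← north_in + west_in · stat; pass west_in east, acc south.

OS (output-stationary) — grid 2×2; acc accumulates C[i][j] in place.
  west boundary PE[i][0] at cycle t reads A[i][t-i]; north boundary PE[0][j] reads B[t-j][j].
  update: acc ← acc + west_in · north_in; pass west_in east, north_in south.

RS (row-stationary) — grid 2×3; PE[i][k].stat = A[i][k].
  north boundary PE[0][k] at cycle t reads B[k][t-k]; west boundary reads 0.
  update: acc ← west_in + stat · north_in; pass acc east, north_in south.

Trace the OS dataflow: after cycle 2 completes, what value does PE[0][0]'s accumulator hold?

OS 2×2: PE[0][0] cycle-by-cycle (with neighbour feeds):
  after 0 — PE[0][0] acc=64, pass-E 8, pass-S 8
  after 1 — PE[0][0] acc=96, pass-E 4, pass-S 8
  after 2 — PE[0][0] acc=108, pass-E 4, pass-S 3

PE[0][0].acc = 108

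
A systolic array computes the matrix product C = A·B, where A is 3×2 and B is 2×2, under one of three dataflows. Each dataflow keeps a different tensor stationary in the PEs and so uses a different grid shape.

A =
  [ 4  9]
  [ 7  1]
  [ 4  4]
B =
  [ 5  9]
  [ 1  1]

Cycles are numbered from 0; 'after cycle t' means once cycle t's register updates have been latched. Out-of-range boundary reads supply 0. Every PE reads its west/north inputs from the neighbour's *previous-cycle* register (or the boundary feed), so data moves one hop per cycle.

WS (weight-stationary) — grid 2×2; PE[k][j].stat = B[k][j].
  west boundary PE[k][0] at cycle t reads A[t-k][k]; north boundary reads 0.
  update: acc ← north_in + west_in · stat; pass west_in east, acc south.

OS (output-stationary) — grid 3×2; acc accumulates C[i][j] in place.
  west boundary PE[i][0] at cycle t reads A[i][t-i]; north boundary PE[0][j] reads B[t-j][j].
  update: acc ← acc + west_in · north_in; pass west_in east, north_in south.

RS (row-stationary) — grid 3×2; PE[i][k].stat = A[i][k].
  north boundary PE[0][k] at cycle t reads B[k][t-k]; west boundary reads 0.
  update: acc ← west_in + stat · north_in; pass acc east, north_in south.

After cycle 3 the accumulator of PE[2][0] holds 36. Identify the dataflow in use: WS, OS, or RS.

WS (2×2): PE[2][0] does not exist.
Under OS (3×2), PE[2][0]:
  t=0 PE[2][0]: acc=0 h=0 v=0
  t=1 PE[2][0]: acc=0 h=0 v=0
  t=2 PE[2][0]: acc=20 h=4 v=5
  t=3 PE[2][0]: acc=24 h=4 v=1
Under RS (3×2), PE[2][0]:
  t=0 PE[2][0]: acc=0 h=0 v=0
  t=1 PE[2][0]: acc=0 h=0 v=0
  t=2 PE[2][0]: acc=20 h=20 v=5
  t=3 PE[2][0]: acc=36 h=36 v=9

dataflow = RS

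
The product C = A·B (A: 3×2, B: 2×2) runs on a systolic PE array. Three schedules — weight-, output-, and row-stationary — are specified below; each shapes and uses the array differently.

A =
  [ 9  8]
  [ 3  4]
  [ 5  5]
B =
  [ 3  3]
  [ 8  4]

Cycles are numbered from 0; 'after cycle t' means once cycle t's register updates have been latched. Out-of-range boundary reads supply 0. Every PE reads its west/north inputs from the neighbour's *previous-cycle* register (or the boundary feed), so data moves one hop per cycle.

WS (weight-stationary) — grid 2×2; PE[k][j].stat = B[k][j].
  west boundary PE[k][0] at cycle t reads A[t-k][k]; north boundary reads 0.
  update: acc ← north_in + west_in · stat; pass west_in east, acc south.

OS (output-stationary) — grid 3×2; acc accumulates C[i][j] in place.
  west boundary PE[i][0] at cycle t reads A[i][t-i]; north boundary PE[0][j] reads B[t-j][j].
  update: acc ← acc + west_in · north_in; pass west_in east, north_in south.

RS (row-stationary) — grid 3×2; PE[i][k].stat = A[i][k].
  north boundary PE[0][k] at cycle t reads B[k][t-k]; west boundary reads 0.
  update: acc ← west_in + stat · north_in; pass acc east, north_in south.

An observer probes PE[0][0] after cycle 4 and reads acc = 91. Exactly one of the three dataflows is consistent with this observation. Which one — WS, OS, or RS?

dataflow = OS

WS [2×2] PE[0][0] across cycles:
  step 0 · PE0,0: acc=27; fwd→9 fwd↓27
  step 1 · PE0,0: acc=9; fwd→3 fwd↓9
  step 2 · PE0,0: acc=15; fwd→5 fwd↓15
  step 3 · PE0,0: acc=0; fwd→0 fwd↓0
  step 4 · PE0,0: acc=0; fwd→0 fwd↓0
OS [3×2] PE[0][0] across cycles:
  step 0 · PE0,0: acc=27; fwd→9 fwd↓3
  step 1 · PE0,0: acc=91; fwd→8 fwd↓8
  step 2 · PE0,0: acc=91; fwd→0 fwd↓0
  step 3 · PE0,0: acc=91; fwd→0 fwd↓0
  step 4 · PE0,0: acc=91; fwd→0 fwd↓0
RS [3×2] PE[0][0] across cycles:
  step 0 · PE0,0: acc=27; fwd→27 fwd↓3
  step 1 · PE0,0: acc=27; fwd→27 fwd↓3
  step 2 · PE0,0: acc=0; fwd→0 fwd↓0
  step 3 · PE0,0: acc=0; fwd→0 fwd↓0
  step 4 · PE0,0: acc=0; fwd→0 fwd↓0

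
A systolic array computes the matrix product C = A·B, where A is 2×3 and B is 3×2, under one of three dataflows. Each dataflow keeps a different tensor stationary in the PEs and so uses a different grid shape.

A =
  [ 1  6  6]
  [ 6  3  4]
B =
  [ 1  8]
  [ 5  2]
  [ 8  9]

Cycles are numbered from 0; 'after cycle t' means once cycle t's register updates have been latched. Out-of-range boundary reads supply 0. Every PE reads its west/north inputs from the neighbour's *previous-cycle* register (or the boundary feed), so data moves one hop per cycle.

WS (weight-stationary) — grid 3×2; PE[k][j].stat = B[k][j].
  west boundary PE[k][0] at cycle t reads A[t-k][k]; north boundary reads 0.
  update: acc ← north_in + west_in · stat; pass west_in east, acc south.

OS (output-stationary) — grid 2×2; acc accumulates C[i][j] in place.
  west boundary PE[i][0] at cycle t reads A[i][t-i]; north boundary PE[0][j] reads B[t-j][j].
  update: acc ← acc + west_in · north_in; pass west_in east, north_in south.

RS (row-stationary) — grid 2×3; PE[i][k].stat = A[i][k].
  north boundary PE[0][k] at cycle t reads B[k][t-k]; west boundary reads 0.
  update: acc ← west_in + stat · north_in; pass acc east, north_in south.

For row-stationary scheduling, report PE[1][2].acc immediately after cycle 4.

RS 2×3: PE[1][2] cycle-by-cycle (with neighbour feeds):
  @0  [0,2]  acc 0  |  →0  ↓0
  @0  [1,1]  acc 0  |  →0  ↓0
  @0  [1,2]  acc 0  |  →0  ↓0
  @1  [0,2]  acc 0  |  →0  ↓0
  @1  [1,1]  acc 0  |  →0  ↓0
  @1  [1,2]  acc 0  |  →0  ↓0
  @2  [0,2]  acc 79  |  →79  ↓8
  @2  [1,1]  acc 21  |  →21  ↓5
  @2  [1,2]  acc 0  |  →0  ↓0
  @3  [0,2]  acc 74  |  →74  ↓9
  @3  [1,1]  acc 54  |  →54  ↓2
  @3  [1,2]  acc 53  |  →53  ↓8
  @4  [0,2]  acc 0  |  →0  ↓0
  @4  [1,1]  acc 0  |  →0  ↓0
  @4  [1,2]  acc 90  |  →90  ↓9

PE[1][2].acc = 90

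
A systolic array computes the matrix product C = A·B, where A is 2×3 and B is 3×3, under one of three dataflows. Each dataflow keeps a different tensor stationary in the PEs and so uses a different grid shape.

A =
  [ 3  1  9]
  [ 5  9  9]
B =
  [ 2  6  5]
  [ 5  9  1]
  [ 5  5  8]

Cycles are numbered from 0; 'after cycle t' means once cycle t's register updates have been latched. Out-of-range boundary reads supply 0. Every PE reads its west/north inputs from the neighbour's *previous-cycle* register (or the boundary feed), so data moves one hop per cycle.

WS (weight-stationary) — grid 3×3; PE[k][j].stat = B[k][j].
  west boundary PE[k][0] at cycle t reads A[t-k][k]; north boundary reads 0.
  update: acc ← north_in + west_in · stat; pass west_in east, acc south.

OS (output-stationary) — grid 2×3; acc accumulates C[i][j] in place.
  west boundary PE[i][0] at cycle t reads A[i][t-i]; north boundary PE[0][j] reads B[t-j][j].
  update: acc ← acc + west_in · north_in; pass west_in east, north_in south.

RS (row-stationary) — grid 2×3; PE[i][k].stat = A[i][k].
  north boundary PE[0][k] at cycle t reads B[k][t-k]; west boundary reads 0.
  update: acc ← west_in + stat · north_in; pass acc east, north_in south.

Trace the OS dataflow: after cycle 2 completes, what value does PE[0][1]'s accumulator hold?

OS (2×3). Following PE[0][1] plus its west/north inputs:
  [0] (0,0) acc=6 (h:3 v:2)
  [0] (0,1) acc=0 (h:0 v:0)
  [1] (0,0) acc=11 (h:1 v:5)
  [1] (0,1) acc=18 (h:3 v:6)
  [2] (0,0) acc=56 (h:9 v:5)
  [2] (0,1) acc=27 (h:1 v:9)

PE[0][1].acc = 27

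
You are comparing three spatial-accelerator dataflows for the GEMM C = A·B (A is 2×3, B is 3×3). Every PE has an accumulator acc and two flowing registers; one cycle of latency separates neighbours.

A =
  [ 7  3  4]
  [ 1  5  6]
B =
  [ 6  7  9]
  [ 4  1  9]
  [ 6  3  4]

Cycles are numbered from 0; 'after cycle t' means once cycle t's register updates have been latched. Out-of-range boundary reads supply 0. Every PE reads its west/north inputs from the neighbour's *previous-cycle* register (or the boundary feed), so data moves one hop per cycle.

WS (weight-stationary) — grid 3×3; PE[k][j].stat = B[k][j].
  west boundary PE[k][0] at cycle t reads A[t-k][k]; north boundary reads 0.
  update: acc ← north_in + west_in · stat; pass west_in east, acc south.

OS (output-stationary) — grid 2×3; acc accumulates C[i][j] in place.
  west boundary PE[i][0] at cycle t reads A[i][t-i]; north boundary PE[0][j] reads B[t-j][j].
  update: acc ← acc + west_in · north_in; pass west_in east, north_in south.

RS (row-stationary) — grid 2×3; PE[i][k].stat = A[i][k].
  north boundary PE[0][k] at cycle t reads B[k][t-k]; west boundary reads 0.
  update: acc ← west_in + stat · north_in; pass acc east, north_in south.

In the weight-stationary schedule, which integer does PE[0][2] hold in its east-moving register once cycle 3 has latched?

Tracing WS — 3×3 array, target PE[0][2]:
  @0  [0,1]  acc 0  |  →0  ↓0
  @0  [0,2]  acc 0  |  →0  ↓0
  @1  [0,1]  acc 49  |  →7  ↓49
  @1  [0,2]  acc 0  |  →0  ↓0
  @2  [0,1]  acc 7  |  →1  ↓7
  @2  [0,2]  acc 63  |  →7  ↓63
  @3  [0,1]  acc 0  |  →0  ↓0
  @3  [0,2]  acc 9  |  →1  ↓9

register = 1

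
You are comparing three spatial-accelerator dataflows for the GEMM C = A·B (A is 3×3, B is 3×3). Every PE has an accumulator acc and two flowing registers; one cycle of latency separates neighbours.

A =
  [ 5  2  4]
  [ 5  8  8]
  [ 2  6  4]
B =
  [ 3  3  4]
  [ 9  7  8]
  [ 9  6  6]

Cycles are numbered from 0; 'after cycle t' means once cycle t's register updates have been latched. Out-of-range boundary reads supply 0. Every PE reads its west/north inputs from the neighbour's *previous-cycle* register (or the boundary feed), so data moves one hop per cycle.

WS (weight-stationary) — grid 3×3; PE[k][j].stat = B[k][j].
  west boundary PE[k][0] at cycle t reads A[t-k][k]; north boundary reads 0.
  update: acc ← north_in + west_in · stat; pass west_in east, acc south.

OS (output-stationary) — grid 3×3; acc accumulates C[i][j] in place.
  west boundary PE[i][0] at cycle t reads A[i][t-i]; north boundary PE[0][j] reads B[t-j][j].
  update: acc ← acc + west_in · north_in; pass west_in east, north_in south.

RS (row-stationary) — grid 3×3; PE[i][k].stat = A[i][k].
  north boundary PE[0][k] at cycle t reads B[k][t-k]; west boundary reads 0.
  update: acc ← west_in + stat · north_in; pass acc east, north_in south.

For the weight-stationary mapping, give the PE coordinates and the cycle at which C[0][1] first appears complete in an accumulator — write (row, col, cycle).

Under WS, C[0][1] lands at PE[2][1]:
  t=0 PE[2][1]: acc=0 h=0 v=0
  t=1 PE[2][1]: acc=0 h=0 v=0
  t=2 PE[2][1]: acc=0 h=0 v=0
  t=3 PE[2][1]: acc=53 h=4 v=53

(row, col, cycle) = (2, 1, 3)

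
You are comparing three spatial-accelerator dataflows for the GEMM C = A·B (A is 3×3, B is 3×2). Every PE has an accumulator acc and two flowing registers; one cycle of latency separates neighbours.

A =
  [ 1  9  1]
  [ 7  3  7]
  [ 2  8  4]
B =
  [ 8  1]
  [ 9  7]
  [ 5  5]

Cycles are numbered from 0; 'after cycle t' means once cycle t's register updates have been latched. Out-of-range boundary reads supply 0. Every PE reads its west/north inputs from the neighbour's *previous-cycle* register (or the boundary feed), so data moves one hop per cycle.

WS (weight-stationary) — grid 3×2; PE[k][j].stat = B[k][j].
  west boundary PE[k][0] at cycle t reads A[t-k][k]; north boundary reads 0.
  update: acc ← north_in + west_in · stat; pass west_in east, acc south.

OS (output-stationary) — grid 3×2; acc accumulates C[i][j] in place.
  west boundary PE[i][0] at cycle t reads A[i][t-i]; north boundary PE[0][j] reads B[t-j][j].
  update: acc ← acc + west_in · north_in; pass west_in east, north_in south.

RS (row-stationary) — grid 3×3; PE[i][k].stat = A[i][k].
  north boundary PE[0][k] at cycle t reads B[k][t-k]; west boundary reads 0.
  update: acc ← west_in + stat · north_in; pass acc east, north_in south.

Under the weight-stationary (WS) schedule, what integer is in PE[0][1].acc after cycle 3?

WS on a 3×2 grid — tracing PE[0][1] and its feeders:
  cycle 0: PE[0][0] → acc 8, east 1, south 8
  cycle 0: PE[0][1] → acc 0, east 0, south 0
  cycle 1: PE[0][0] → acc 56, east 7, south 56
  cycle 1: PE[0][1] → acc 1, east 1, south 1
  cycle 2: PE[0][0] → acc 16, east 2, south 16
  cycle 2: PE[0][1] → acc 7, east 7, south 7
  cycle 3: PE[0][0] → acc 0, east 0, south 0
  cycle 3: PE[0][1] → acc 2, east 2, south 2

PE[0][1].acc = 2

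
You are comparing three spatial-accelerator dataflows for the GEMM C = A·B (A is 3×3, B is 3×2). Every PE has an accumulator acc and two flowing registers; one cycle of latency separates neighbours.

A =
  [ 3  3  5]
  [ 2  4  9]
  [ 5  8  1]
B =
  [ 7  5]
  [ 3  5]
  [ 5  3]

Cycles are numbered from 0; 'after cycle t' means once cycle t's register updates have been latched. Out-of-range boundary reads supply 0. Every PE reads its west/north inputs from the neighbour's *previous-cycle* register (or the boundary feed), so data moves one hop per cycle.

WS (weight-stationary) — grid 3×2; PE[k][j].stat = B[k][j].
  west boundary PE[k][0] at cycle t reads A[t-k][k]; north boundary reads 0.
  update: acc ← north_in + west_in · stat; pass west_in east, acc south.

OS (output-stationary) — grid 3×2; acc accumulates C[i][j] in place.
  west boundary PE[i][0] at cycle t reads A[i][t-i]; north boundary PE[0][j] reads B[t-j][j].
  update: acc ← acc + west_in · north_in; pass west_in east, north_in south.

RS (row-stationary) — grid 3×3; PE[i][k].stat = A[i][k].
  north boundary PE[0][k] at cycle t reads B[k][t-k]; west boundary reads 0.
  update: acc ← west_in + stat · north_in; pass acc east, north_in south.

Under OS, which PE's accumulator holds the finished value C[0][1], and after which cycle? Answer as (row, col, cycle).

OS — PE[0][1] is where C[0][1] collects:
  @0  [0,1]  acc 0  |  →0  ↓0
  @1  [0,1]  acc 15  |  →3  ↓5
  @2  [0,1]  acc 30  |  →3  ↓5
  @3  [0,1]  acc 45  |  →5  ↓3

(row, col, cycle) = (0, 1, 3)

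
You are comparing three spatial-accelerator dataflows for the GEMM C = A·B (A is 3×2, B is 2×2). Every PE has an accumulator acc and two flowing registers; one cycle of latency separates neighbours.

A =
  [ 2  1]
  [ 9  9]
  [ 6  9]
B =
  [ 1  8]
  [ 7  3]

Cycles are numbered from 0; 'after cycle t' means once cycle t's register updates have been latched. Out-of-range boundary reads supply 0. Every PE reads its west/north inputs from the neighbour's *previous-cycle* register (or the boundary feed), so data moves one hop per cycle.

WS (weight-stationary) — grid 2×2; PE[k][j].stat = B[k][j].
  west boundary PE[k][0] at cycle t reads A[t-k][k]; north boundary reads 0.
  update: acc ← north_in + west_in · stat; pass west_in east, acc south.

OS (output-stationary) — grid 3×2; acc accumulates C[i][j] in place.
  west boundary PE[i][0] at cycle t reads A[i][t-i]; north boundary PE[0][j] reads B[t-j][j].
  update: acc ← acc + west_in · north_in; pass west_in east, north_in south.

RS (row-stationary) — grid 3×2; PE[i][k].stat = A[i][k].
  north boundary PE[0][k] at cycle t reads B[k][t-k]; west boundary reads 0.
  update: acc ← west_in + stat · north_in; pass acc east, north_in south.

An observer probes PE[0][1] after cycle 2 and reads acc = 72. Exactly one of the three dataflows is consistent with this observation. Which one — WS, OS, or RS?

dataflow = WS

WS [2×2] PE[0][1] across cycles:
  @0  [0,1]  acc 0  |  →0  ↓0
  @1  [0,1]  acc 16  |  →2  ↓16
  @2  [0,1]  acc 72  |  →9  ↓72
OS [3×2] PE[0][1] across cycles:
  @0  [0,1]  acc 0  |  →0  ↓0
  @1  [0,1]  acc 16  |  →2  ↓8
  @2  [0,1]  acc 19  |  →1  ↓3
RS [3×2] PE[0][1] across cycles:
  @0  [0,1]  acc 0  |  →0  ↓0
  @1  [0,1]  acc 9  |  →9  ↓7
  @2  [0,1]  acc 19  |  →19  ↓3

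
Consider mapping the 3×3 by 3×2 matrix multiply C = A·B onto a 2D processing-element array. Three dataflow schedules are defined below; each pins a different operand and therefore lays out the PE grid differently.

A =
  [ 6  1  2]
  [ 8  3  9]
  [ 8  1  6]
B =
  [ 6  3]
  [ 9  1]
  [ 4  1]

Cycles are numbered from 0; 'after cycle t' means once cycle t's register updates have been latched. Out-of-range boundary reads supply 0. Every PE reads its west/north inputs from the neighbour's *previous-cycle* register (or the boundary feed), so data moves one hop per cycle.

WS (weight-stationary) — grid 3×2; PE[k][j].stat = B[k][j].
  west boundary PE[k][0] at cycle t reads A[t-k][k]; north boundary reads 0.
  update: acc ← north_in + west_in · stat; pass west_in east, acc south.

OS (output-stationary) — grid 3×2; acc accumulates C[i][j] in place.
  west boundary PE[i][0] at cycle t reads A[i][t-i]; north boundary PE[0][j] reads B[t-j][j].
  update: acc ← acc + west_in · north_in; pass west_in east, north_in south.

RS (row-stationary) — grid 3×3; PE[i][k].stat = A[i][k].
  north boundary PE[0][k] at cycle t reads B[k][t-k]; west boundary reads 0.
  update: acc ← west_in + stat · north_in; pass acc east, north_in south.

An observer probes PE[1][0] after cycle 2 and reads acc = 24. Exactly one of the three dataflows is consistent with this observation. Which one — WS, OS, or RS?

WS (3×2 grid), PE[1][0]:
  c0 r1c0: 0 / 0 / 0
  c1 r1c0: 45 / 1 / 45
  c2 r1c0: 75 / 3 / 75
OS (3×2 grid), PE[1][0]:
  c0 r1c0: 0 / 0 / 0
  c1 r1c0: 48 / 8 / 6
  c2 r1c0: 75 / 3 / 9
RS (3×3 grid), PE[1][0]:
  c0 r1c0: 0 / 0 / 0
  c1 r1c0: 48 / 48 / 6
  c2 r1c0: 24 / 24 / 3

dataflow = RS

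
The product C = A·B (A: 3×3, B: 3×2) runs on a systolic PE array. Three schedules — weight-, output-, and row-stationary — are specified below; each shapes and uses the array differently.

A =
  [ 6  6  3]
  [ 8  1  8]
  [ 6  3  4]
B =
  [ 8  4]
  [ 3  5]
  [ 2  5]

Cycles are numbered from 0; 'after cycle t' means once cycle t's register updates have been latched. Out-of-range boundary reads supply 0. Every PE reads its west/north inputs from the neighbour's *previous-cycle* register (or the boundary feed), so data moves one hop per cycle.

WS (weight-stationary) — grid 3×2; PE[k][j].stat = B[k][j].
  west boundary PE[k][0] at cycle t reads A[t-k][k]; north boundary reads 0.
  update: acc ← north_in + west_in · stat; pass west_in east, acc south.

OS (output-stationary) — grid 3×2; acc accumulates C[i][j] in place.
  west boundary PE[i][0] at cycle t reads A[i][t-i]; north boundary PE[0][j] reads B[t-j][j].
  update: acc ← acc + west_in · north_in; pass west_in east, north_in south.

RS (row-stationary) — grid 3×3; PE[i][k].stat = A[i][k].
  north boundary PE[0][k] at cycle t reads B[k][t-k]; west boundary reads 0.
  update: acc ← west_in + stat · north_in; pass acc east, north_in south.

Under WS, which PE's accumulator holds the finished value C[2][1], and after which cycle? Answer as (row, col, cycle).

WS: C[2][1] accumulates in PE[2][1]:
  after 0 — PE[2][1] acc=0, pass-E 0, pass-S 0
  after 1 — PE[2][1] acc=0, pass-E 0, pass-S 0
  after 2 — PE[2][1] acc=0, pass-E 0, pass-S 0
  after 3 — PE[2][1] acc=69, pass-E 3, pass-S 69
  after 4 — PE[2][1] acc=77, pass-E 8, pass-S 77
  after 5 — PE[2][1] acc=59, pass-E 4, pass-S 59

(row, col, cycle) = (2, 1, 5)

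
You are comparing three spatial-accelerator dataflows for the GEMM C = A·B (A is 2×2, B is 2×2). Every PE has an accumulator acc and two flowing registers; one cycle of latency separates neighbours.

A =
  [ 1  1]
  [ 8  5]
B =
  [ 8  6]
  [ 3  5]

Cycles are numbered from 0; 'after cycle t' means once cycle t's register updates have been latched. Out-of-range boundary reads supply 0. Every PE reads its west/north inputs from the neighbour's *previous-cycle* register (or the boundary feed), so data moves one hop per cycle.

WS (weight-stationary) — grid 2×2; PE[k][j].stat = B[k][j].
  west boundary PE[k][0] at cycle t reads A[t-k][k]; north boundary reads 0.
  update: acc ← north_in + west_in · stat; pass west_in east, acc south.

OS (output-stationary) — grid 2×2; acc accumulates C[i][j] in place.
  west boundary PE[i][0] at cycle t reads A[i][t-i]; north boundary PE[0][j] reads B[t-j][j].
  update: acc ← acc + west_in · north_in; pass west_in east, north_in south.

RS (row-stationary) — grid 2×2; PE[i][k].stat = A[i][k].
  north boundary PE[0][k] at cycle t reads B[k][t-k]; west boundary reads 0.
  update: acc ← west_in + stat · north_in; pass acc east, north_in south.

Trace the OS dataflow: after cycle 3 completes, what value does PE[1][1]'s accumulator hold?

OS (2×2). Following PE[1][1] plus its west/north inputs:
  c0 r0c1: 0 / 0 / 0
  c0 r1c0: 0 / 0 / 0
  c0 r1c1: 0 / 0 / 0
  c1 r0c1: 6 / 1 / 6
  c1 r1c0: 64 / 8 / 8
  c1 r1c1: 0 / 0 / 0
  c2 r0c1: 11 / 1 / 5
  c2 r1c0: 79 / 5 / 3
  c2 r1c1: 48 / 8 / 6
  c3 r0c1: 11 / 0 / 0
  c3 r1c0: 79 / 0 / 0
  c3 r1c1: 73 / 5 / 5

PE[1][1].acc = 73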